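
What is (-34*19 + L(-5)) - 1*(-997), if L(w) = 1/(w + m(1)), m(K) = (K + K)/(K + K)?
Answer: 1403/4 ≈ 350.75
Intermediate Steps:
m(K) = 1 (m(K) = (2*K)/((2*K)) = (2*K)*(1/(2*K)) = 1)
L(w) = 1/(1 + w) (L(w) = 1/(w + 1) = 1/(1 + w))
(-34*19 + L(-5)) - 1*(-997) = (-34*19 + 1/(1 - 5)) - 1*(-997) = (-646 + 1/(-4)) + 997 = (-646 - ¼) + 997 = -2585/4 + 997 = 1403/4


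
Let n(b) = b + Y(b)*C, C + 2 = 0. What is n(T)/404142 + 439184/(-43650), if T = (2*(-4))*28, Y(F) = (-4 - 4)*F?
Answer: -14804909944/1470066525 ≈ -10.071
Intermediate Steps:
Y(F) = -8*F
C = -2 (C = -2 + 0 = -2)
T = -224 (T = -8*28 = -224)
n(b) = 17*b (n(b) = b - 8*b*(-2) = b + 16*b = 17*b)
n(T)/404142 + 439184/(-43650) = (17*(-224))/404142 + 439184/(-43650) = -3808*1/404142 + 439184*(-1/43650) = -1904/202071 - 219592/21825 = -14804909944/1470066525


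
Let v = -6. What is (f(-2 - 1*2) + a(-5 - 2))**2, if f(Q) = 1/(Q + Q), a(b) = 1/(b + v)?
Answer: 441/10816 ≈ 0.040773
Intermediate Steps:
a(b) = 1/(-6 + b) (a(b) = 1/(b - 6) = 1/(-6 + b))
f(Q) = 1/(2*Q)
(f(-2 - 1*2) + a(-5 - 2))**2 = (1/(2*(-2 - 1*2)) + 1/(-6 + (-5 - 2)))**2 = (1/(2*(-2 - 2)) + 1/(-6 - 7))**2 = ((1/2)/(-4) + 1/(-13))**2 = ((1/2)*(-1/4) - 1/13)**2 = (-1/8 - 1/13)**2 = (-21/104)**2 = 441/10816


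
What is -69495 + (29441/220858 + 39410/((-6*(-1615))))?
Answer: -14871823452283/214011402 ≈ -69491.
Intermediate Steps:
-69495 + (29441/220858 + 39410/((-6*(-1615)))) = -69495 + (29441*(1/220858) + 39410/9690) = -69495 + (29441/220858 + 39410*(1/9690)) = -69495 + (29441/220858 + 3941/969) = -69495 + 898929707/214011402 = -14871823452283/214011402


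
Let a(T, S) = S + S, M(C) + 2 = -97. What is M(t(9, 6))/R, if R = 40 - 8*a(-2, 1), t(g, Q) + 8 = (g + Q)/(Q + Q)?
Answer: -33/8 ≈ -4.1250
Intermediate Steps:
t(g, Q) = -8 + (Q + g)/(2*Q) (t(g, Q) = -8 + (g + Q)/(Q + Q) = -8 + (Q + g)/((2*Q)) = -8 + (Q + g)*(1/(2*Q)) = -8 + (Q + g)/(2*Q))
M(C) = -99 (M(C) = -2 - 97 = -99)
a(T, S) = 2*S
R = 24 (R = 40 - 16 = 24)
M(t(9, 6))/R = -99/24 = -99*1/24 = -33/8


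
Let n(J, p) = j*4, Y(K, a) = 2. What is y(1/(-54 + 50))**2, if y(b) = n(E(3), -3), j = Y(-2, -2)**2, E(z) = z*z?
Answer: 256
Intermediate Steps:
E(z) = z**2
j = 4 (j = 2**2 = 4)
n(J, p) = 16 (n(J, p) = 4*4 = 16)
y(b) = 16
y(1/(-54 + 50))**2 = 16**2 = 256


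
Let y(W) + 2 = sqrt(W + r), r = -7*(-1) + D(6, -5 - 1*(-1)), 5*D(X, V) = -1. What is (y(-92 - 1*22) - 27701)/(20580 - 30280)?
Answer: 27703/9700 - I*sqrt(670)/24250 ≈ 2.856 - 0.0010674*I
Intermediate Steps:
D(X, V) = -1/5 (D(X, V) = (1/5)*(-1) = -1/5)
r = 34/5 (r = -7*(-1) - 1/5 = 7 - 1/5 = 34/5 ≈ 6.8000)
y(W) = -2 + sqrt(34/5 + W) (y(W) = -2 + sqrt(W + 34/5) = -2 + sqrt(34/5 + W))
(y(-92 - 1*22) - 27701)/(20580 - 30280) = ((-2 + sqrt(170 + 25*(-92 - 1*22))/5) - 27701)/(20580 - 30280) = ((-2 + sqrt(170 + 25*(-92 - 22))/5) - 27701)/(-9700) = ((-2 + sqrt(170 + 25*(-114))/5) - 27701)*(-1/9700) = ((-2 + sqrt(170 - 2850)/5) - 27701)*(-1/9700) = ((-2 + sqrt(-2680)/5) - 27701)*(-1/9700) = ((-2 + (2*I*sqrt(670))/5) - 27701)*(-1/9700) = ((-2 + 2*I*sqrt(670)/5) - 27701)*(-1/9700) = (-27703 + 2*I*sqrt(670)/5)*(-1/9700) = 27703/9700 - I*sqrt(670)/24250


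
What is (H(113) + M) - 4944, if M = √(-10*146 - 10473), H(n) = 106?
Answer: -4838 + I*√11933 ≈ -4838.0 + 109.24*I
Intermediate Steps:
M = I*√11933 (M = √(-1460 - 10473) = √(-11933) = I*√11933 ≈ 109.24*I)
(H(113) + M) - 4944 = (106 + I*√11933) - 4944 = -4838 + I*√11933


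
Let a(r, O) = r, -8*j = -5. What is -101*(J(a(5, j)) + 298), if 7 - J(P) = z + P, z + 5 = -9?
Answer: -31714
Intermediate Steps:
z = -14 (z = -5 - 9 = -14)
j = 5/8 (j = -1/8*(-5) = 5/8 ≈ 0.62500)
J(P) = 21 - P (J(P) = 7 - (-14 + P) = 7 + (14 - P) = 21 - P)
-101*(J(a(5, j)) + 298) = -101*((21 - 1*5) + 298) = -101*((21 - 5) + 298) = -101*(16 + 298) = -101*314 = -31714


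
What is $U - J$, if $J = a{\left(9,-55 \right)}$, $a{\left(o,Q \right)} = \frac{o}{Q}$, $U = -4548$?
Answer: $- \frac{250131}{55} \approx -4547.8$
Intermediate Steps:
$J = - \frac{9}{55}$ ($J = \frac{9}{-55} = 9 \left(- \frac{1}{55}\right) = - \frac{9}{55} \approx -0.16364$)
$U - J = -4548 - - \frac{9}{55} = -4548 + \frac{9}{55} = - \frac{250131}{55}$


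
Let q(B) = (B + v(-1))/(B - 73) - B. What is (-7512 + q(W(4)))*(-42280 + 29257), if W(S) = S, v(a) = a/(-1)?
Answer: 2251281669/23 ≈ 9.7882e+7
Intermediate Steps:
v(a) = -a (v(a) = a*(-1) = -a)
q(B) = -B + (1 + B)/(-73 + B) (q(B) = (B - 1*(-1))/(B - 73) - B = (B + 1)/(-73 + B) - B = (1 + B)/(-73 + B) - B = -B + (1 + B)/(-73 + B))
(-7512 + q(W(4)))*(-42280 + 29257) = (-7512 + (1 - 1*4² + 74*4)/(-73 + 4))*(-42280 + 29257) = (-7512 + (1 - 1*16 + 296)/(-69))*(-13023) = (-7512 - (1 - 16 + 296)/69)*(-13023) = (-7512 - 1/69*281)*(-13023) = (-7512 - 281/69)*(-13023) = -518609/69*(-13023) = 2251281669/23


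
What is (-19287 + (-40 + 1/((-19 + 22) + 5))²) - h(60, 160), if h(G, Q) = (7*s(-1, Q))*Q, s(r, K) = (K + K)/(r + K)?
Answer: -203022113/10176 ≈ -19951.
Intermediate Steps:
s(r, K) = 2*K/(K + r) (s(r, K) = (2*K)/(K + r) = 2*K/(K + r))
h(G, Q) = 14*Q²/(-1 + Q) (h(G, Q) = (7*(2*Q/(Q - 1)))*Q = (7*(2*Q/(-1 + Q)))*Q = (14*Q/(-1 + Q))*Q = 14*Q²/(-1 + Q))
(-19287 + (-40 + 1/((-19 + 22) + 5))²) - h(60, 160) = (-19287 + (-40 + 1/((-19 + 22) + 5))²) - 14*160²/(-1 + 160) = (-19287 + (-40 + 1/(3 + 5))²) - 14*25600/159 = (-19287 + (-40 + 1/8)²) - 14*25600/159 = (-19287 + (-40 + ⅛)²) - 1*358400/159 = (-19287 + (-319/8)²) - 358400/159 = (-19287 + 101761/64) - 358400/159 = -1132607/64 - 358400/159 = -203022113/10176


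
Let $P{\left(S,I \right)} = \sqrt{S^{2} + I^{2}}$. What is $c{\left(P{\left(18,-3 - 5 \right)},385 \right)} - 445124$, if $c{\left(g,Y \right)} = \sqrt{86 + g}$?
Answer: $-445124 + \sqrt{86 + 2 \sqrt{97}} \approx -4.4511 \cdot 10^{5}$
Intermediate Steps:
$P{\left(S,I \right)} = \sqrt{I^{2} + S^{2}}$
$c{\left(P{\left(18,-3 - 5 \right)},385 \right)} - 445124 = \sqrt{86 + \sqrt{\left(-3 - 5\right)^{2} + 18^{2}}} - 445124 = \sqrt{86 + \sqrt{\left(-3 - 5\right)^{2} + 324}} - 445124 = \sqrt{86 + \sqrt{\left(-8\right)^{2} + 324}} - 445124 = \sqrt{86 + \sqrt{64 + 324}} - 445124 = \sqrt{86 + \sqrt{388}} - 445124 = \sqrt{86 + 2 \sqrt{97}} - 445124 = -445124 + \sqrt{86 + 2 \sqrt{97}}$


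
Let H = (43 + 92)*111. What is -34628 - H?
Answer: -49613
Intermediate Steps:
H = 14985 (H = 135*111 = 14985)
-34628 - H = -34628 - 1*14985 = -34628 - 14985 = -49613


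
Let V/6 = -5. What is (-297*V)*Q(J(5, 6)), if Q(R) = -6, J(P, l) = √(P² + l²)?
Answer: -53460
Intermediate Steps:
V = -30 (V = 6*(-5) = -30)
(-297*V)*Q(J(5, 6)) = -297*(-30)*(-6) = -33*(-270)*(-6) = 8910*(-6) = -53460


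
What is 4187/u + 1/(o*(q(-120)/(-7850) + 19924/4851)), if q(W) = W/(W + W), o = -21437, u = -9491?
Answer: -28076799480249031/63642236298347083 ≈ -0.44117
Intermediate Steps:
q(W) = ½ (q(W) = W/((2*W)) = (1/(2*W))*W = ½)
4187/u + 1/(o*(q(-120)/(-7850) + 19924/4851)) = 4187/(-9491) + 1/((-21437)*((½)/(-7850) + 19924/4851)) = 4187*(-1/9491) - 1/(21437*((½)*(-1/7850) + 19924*(1/4851))) = -4187/9491 - 1/(21437*(-1/15700 + 19924/4851)) = -4187/9491 - 1/(21437*312801949/76160700) = -4187/9491 - 1/21437*76160700/312801949 = -4187/9491 - 76160700/6705535380713 = -28076799480249031/63642236298347083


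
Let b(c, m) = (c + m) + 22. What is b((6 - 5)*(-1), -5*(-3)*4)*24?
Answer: 1944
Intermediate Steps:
b(c, m) = 22 + c + m
b((6 - 5)*(-1), -5*(-3)*4)*24 = (22 + (6 - 5)*(-1) - 5*(-3)*4)*24 = (22 + 1*(-1) + 15*4)*24 = (22 - 1 + 60)*24 = 81*24 = 1944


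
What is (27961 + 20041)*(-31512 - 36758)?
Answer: -3277096540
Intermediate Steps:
(27961 + 20041)*(-31512 - 36758) = 48002*(-68270) = -3277096540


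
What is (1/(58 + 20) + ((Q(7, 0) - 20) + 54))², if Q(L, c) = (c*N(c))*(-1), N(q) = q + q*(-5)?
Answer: 7038409/6084 ≈ 1156.9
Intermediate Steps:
N(q) = -4*q (N(q) = q - 5*q = -4*q)
Q(L, c) = 4*c² (Q(L, c) = (c*(-4*c))*(-1) = -4*c²*(-1) = 4*c²)
(1/(58 + 20) + ((Q(7, 0) - 20) + 54))² = (1/(58 + 20) + ((4*0² - 20) + 54))² = (1/78 + ((4*0 - 20) + 54))² = (1/78 + ((0 - 20) + 54))² = (1/78 + (-20 + 54))² = (1/78 + 34)² = (2653/78)² = 7038409/6084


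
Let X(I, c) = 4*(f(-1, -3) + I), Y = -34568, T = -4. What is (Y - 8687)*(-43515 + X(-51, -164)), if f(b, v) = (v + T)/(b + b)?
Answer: 1890459775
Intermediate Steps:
f(b, v) = (-4 + v)/(2*b) (f(b, v) = (v - 4)/(b + b) = (-4 + v)/((2*b)) = (-4 + v)*(1/(2*b)) = (-4 + v)/(2*b))
X(I, c) = 14 + 4*I (X(I, c) = 4*((½)*(-4 - 3)/(-1) + I) = 4*((½)*(-1)*(-7) + I) = 4*(7/2 + I) = 14 + 4*I)
(Y - 8687)*(-43515 + X(-51, -164)) = (-34568 - 8687)*(-43515 + (14 + 4*(-51))) = -43255*(-43515 + (14 - 204)) = -43255*(-43515 - 190) = -43255*(-43705) = 1890459775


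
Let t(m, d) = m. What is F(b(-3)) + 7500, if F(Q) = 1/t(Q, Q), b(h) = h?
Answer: 22499/3 ≈ 7499.7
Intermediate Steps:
F(Q) = 1/Q
F(b(-3)) + 7500 = 1/(-3) + 7500 = -⅓ + 7500 = 22499/3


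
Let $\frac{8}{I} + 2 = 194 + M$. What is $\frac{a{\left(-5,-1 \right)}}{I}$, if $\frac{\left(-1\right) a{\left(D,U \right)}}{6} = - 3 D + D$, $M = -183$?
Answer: $- \frac{135}{2} \approx -67.5$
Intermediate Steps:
$a{\left(D,U \right)} = 12 D$ ($a{\left(D,U \right)} = - 6 \left(- 3 D + D\right) = - 6 \left(- 2 D\right) = 12 D$)
$I = \frac{8}{9}$ ($I = \frac{8}{-2 + \left(194 - 183\right)} = \frac{8}{-2 + 11} = \frac{8}{9} \approx 0.88889$)
$\frac{a{\left(-5,-1 \right)}}{I} = \frac{12 \left(-5\right)}{\frac{8}{9}} = \frac{9}{8} \left(-60\right) = - \frac{135}{2}$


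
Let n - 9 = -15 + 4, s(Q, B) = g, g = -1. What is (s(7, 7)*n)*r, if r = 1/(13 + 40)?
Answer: 2/53 ≈ 0.037736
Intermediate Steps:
s(Q, B) = -1
r = 1/53 ≈ 0.018868
n = -2 (n = 9 + (-15 + 4) = 9 - 11 = -2)
(s(7, 7)*n)*r = -1*(-2)*(1/53) = 2*(1/53) = 2/53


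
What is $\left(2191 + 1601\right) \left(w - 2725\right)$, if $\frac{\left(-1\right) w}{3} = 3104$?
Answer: $-45644304$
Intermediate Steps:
$w = -9312$ ($w = \left(-3\right) 3104 = -9312$)
$\left(2191 + 1601\right) \left(w - 2725\right) = \left(2191 + 1601\right) \left(-9312 - 2725\right) = 3792 \left(-12037\right) = -45644304$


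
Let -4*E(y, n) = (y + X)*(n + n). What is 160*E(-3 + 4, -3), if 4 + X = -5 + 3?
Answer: -1200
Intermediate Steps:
X = -6 (X = -4 + (-5 + 3) = -4 - 2 = -6)
E(y, n) = -n*(-6 + y)/2 (E(y, n) = -(y - 6)*(n + n)/4 = -(-6 + y)*2*n/4 = -n*(-6 + y)/2)
160*E(-3 + 4, -3) = 160*((½)*(-3)*(6 - (-3 + 4))) = 160*((½)*(-3)*(6 - 1*1)) = 160*((½)*(-3)*(6 - 1)) = 160*((½)*(-3)*5) = 160*(-15/2) = -1200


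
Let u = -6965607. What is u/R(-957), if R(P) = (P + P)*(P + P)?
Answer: -19189/10092 ≈ -1.9014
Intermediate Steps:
R(P) = 4*P² (R(P) = (2*P)*(2*P) = 4*P²)
u/R(-957) = -6965607/(4*(-957)²) = -6965607/(4*915849) = -6965607/3663396 = -6965607*1/3663396 = -19189/10092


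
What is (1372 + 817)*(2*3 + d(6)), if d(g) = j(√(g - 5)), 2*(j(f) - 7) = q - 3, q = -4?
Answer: 41591/2 ≈ 20796.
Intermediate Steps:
j(f) = 7/2 (j(f) = 7 + (-4 - 3)/2 = 7 + (½)*(-7) = 7 - 7/2 = 7/2)
d(g) = 7/2
(1372 + 817)*(2*3 + d(6)) = (1372 + 817)*(2*3 + 7/2) = 2189*(6 + 7/2) = 2189*(19/2) = 41591/2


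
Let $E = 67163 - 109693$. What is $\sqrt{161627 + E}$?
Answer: $3 \sqrt{13233} \approx 345.1$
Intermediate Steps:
$E = -42530$ ($E = 67163 - 109693 = -42530$)
$\sqrt{161627 + E} = \sqrt{161627 - 42530} = \sqrt{119097} = 3 \sqrt{13233}$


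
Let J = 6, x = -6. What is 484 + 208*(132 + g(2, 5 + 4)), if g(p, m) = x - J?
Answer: 25444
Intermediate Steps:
g(p, m) = -12 (g(p, m) = -6 - 1*6 = -6 - 6 = -12)
484 + 208*(132 + g(2, 5 + 4)) = 484 + 208*(132 - 12) = 484 + 208*120 = 484 + 24960 = 25444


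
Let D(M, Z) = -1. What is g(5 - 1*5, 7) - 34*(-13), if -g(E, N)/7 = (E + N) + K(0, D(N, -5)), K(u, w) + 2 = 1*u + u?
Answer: 407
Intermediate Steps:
K(u, w) = -2 + 2*u (K(u, w) = -2 + (1*u + u) = -2 + (u + u) = -2 + 2*u)
g(E, N) = 14 - 7*E - 7*N (g(E, N) = -7*((E + N) + (-2 + 2*0)) = -7*((E + N) + (-2 + 0)) = -7*((E + N) - 2) = -7*(-2 + E + N) = 14 - 7*E - 7*N)
g(5 - 1*5, 7) - 34*(-13) = (14 - 7*(5 - 1*5) - 7*7) - 34*(-13) = (14 - 7*(5 - 5) - 49) + 442 = (14 - 7*0 - 49) + 442 = (14 + 0 - 49) + 442 = -35 + 442 = 407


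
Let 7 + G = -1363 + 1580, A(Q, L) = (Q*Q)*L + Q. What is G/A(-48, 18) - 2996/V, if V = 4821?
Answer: -20515649/33284184 ≈ -0.61638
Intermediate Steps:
A(Q, L) = Q + L*Q² (A(Q, L) = Q²*L + Q = L*Q² + Q = Q + L*Q²)
G = 210 (G = -7 + (-1363 + 1580) = -7 + 217 = 210)
G/A(-48, 18) - 2996/V = 210/((-48*(1 + 18*(-48)))) - 2996/4821 = 210/((-48*(1 - 864))) - 2996*1/4821 = 210/((-48*(-863))) - 2996/4821 = 210/41424 - 2996/4821 = 210*(1/41424) - 2996/4821 = 35/6904 - 2996/4821 = -20515649/33284184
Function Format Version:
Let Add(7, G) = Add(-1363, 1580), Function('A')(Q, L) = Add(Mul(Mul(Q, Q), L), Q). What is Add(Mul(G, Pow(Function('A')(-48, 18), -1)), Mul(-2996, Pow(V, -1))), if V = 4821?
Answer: Rational(-20515649, 33284184) ≈ -0.61638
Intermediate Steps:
Function('A')(Q, L) = Add(Q, Mul(L, Pow(Q, 2))) (Function('A')(Q, L) = Add(Mul(Pow(Q, 2), L), Q) = Add(Mul(L, Pow(Q, 2)), Q) = Add(Q, Mul(L, Pow(Q, 2))))
G = 210 (G = Add(-7, Add(-1363, 1580)) = Add(-7, 217) = 210)
Add(Mul(G, Pow(Function('A')(-48, 18), -1)), Mul(-2996, Pow(V, -1))) = Add(Mul(210, Pow(Mul(-48, Add(1, Mul(18, -48))), -1)), Mul(-2996, Pow(4821, -1))) = Add(Mul(210, Pow(Mul(-48, Add(1, -864)), -1)), Mul(-2996, Rational(1, 4821))) = Add(Mul(210, Pow(Mul(-48, -863), -1)), Rational(-2996, 4821)) = Add(Mul(210, Pow(41424, -1)), Rational(-2996, 4821)) = Add(Mul(210, Rational(1, 41424)), Rational(-2996, 4821)) = Add(Rational(35, 6904), Rational(-2996, 4821)) = Rational(-20515649, 33284184)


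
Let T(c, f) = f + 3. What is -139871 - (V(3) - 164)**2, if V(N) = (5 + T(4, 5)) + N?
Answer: -161775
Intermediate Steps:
T(c, f) = 3 + f
V(N) = 13 + N (V(N) = (5 + (3 + 5)) + N = (5 + 8) + N = 13 + N)
-139871 - (V(3) - 164)**2 = -139871 - ((13 + 3) - 164)**2 = -139871 - (16 - 164)**2 = -139871 - 1*(-148)**2 = -139871 - 1*21904 = -139871 - 21904 = -161775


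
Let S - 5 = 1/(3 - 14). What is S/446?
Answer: 27/2453 ≈ 0.011007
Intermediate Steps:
S = 54/11 (S = 5 + 1/(3 - 14) = 5 + 1/(-11) = 5 - 1/11 = 54/11 ≈ 4.9091)
S/446 = (54/11)/446 = (1/446)*(54/11) = 27/2453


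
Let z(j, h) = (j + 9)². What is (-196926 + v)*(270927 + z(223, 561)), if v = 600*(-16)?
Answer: -67069525026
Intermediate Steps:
v = -9600
z(j, h) = (9 + j)²
(-196926 + v)*(270927 + z(223, 561)) = (-196926 - 9600)*(270927 + (9 + 223)²) = -206526*(270927 + 232²) = -206526*(270927 + 53824) = -206526*324751 = -67069525026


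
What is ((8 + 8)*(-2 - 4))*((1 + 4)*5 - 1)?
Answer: -2304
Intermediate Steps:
((8 + 8)*(-2 - 4))*((1 + 4)*5 - 1) = (16*(-6))*(5*5 - 1) = -96*(25 - 1) = -96*24 = -2304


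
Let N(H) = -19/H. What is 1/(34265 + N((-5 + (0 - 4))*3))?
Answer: 27/925174 ≈ 2.9184e-5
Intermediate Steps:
1/(34265 + N((-5 + (0 - 4))*3)) = 1/(34265 - 19*1/(3*(-5 + (0 - 4)))) = 1/(34265 - 19*1/(3*(-5 - 4))) = 1/(34265 - 19/((-9*3))) = 1/(34265 - 19/(-27)) = 1/(34265 - 19*(-1/27)) = 1/(34265 + 19/27) = 1/(925174/27) = 27/925174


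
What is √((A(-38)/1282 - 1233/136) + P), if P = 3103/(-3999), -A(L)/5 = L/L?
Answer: I*√299155804156607610/174308412 ≈ 3.1378*I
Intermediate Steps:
A(L) = -5 (A(L) = -5*L/L = -5*1 = -5)
P = -3103/3999 (P = 3103*(-1/3999) = -3103/3999 ≈ -0.77594)
√((A(-38)/1282 - 1233/136) + P) = √((-5/1282 - 1233/136) - 3103/3999) = √(-790693/87176 - 3103/3999) = √(-3432488435/348616824) = I*√299155804156607610/174308412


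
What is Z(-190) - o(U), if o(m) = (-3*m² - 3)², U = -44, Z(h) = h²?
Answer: -33731621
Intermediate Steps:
o(m) = (-3 - 3*m²)²
Z(-190) - o(U) = (-190)² - 9*(1 + (-44)²)² = 36100 - 9*(1 + 1936)² = 36100 - 9*1937² = 36100 - 9*3751969 = 36100 - 1*33767721 = 36100 - 33767721 = -33731621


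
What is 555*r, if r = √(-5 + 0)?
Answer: 555*I*√5 ≈ 1241.0*I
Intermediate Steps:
r = I*√5 (r = √(-5) = I*√5 ≈ 2.2361*I)
555*r = 555*(I*√5) = 555*I*√5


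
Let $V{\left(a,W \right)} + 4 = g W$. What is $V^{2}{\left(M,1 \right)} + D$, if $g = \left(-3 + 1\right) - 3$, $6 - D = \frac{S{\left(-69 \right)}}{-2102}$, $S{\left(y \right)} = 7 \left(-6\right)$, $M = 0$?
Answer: $\frac{91416}{1051} \approx 86.98$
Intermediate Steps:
$S{\left(y \right)} = -42$
$D = \frac{6285}{1051}$ ($D = 6 - - \frac{42}{-2102} = 6 - \left(-42\right) \left(- \frac{1}{2102}\right) = 6 - \frac{21}{1051} = \frac{6285}{1051} \approx 5.98$)
$g = -5$ ($g = -2 - 3 = -5$)
$V{\left(a,W \right)} = -4 - 5 W$
$V^{2}{\left(M,1 \right)} + D = \left(-4 - 5\right)^{2} + \frac{6285}{1051} = \left(-9\right)^{2} + \frac{6285}{1051} = 81 + \frac{6285}{1051} = \frac{91416}{1051}$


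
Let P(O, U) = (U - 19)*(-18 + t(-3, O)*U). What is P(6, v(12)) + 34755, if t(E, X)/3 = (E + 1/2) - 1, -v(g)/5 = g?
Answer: -13593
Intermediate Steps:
v(g) = -5*g
t(E, X) = -3/2 + 3*E (t(E, X) = 3*((E + 1/2) - 1) = 3*((1/2 + E) - 1) = 3*(-1/2 + E) = -3/2 + 3*E)
P(O, U) = (-19 + U)*(-18 - 21*U/2) (P(O, U) = (U - 19)*(-18 + (-3/2 + 3*(-3))*U) = (-19 + U)*(-18 + (-3/2 - 9)*U) = (-19 + U)*(-18 - 21*U/2))
P(6, v(12)) + 34755 = (342 - 21*(-5*12)**2/2 + 363*(-5*12)/2) + 34755 = (342 - 21/2*(-60)**2 + (363/2)*(-60)) + 34755 = (342 - 21/2*3600 - 10890) + 34755 = (342 - 37800 - 10890) + 34755 = -48348 + 34755 = -13593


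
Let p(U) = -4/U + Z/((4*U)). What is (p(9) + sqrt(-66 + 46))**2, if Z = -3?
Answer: (19 - 72*I*sqrt(5))**2/1296 ≈ -19.721 - 4.7206*I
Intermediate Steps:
p(U) = -19/(4*U) (p(U) = -4/U - 3*1/(4*U) = -4/U - 3/(4*U) = -19/(4*U))
(p(9) + sqrt(-66 + 46))**2 = (-19/4/9 + sqrt(-66 + 46))**2 = (-19/4*1/9 + sqrt(-20))**2 = (-19/36 + 2*I*sqrt(5))**2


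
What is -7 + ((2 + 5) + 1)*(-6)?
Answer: -55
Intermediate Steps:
-7 + ((2 + 5) + 1)*(-6) = -7 + (7 + 1)*(-6) = -7 + 8*(-6) = -7 - 48 = -55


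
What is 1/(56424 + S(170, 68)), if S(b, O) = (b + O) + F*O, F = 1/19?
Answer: 19/1076646 ≈ 1.7647e-5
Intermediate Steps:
F = 1/19 ≈ 0.052632
S(b, O) = b + 20*O/19 (S(b, O) = (b + O) + O/19 = (O + b) + O/19 = b + 20*O/19)
1/(56424 + S(170, 68)) = 1/(56424 + (170 + (20/19)*68)) = 1/(56424 + (170 + 1360/19)) = 1/(56424 + 4590/19) = 1/(1076646/19) = 19/1076646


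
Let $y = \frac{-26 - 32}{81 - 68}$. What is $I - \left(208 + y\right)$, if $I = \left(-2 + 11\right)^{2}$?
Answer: $- \frac{1593}{13} \approx -122.54$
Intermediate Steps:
$I = 81$ ($I = 9^{2} = 81$)
$y = - \frac{58}{13} \approx -4.4615$
$I - \left(208 + y\right) = 81 - \left(208 - \frac{58}{13}\right) = 81 - \frac{2646}{13} = - \frac{1593}{13}$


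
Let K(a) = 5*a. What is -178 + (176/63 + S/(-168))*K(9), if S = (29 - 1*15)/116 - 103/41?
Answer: -982497/19024 ≈ -51.645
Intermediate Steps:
S = -5687/2378 (S = (29 - 15)*(1/116) - 103*1/41 = 14*(1/116) - 103/41 = 7/58 - 103/41 = -5687/2378 ≈ -2.3915)
-178 + (176/63 + S/(-168))*K(9) = -178 + (176/63 - 5687/2378/(-168))*(5*9) = -178 + (176*(1/63) - 5687/2378*(-1/168))*45 = -178 + (176/63 + 5687/399504)*45 = -178 + (480755/171216)*45 = -178 + 2403775/19024 = -982497/19024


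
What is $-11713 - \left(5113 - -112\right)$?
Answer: $-16938$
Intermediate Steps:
$-11713 - \left(5113 - -112\right) = -11713 - \left(5113 + 112\right) = -11713 - 5225 = -16938$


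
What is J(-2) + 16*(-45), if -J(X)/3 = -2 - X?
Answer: -720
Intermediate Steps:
J(X) = 6 + 3*X (J(X) = -3*(-2 - X) = 6 + 3*X)
J(-2) + 16*(-45) = (6 + 3*(-2)) + 16*(-45) = (6 - 6) - 720 = 0 - 720 = -720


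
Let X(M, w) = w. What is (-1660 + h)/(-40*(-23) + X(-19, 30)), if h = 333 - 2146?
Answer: -3473/950 ≈ -3.6558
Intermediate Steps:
h = -1813
(-1660 + h)/(-40*(-23) + X(-19, 30)) = (-1660 - 1813)/(-40*(-23) + 30) = -3473/(920 + 30) = -3473/950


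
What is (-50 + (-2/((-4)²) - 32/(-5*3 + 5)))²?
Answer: 3523129/1600 ≈ 2202.0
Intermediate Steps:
(-50 + (-2/((-4)²) - 32/(-5*3 + 5)))² = (-50 + (-2/16 - 32/(-15 + 5)))² = (-50 + (-2*1/16 - 32/(-10)))² = (-50 + (-⅛ - 32*(-⅒)))² = (-50 + (-⅛ + 16/5))² = (-50 + 123/40)² = (-1877/40)² = 3523129/1600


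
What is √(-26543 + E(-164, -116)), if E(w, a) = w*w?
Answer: √353 ≈ 18.788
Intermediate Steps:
E(w, a) = w²
√(-26543 + E(-164, -116)) = √(-26543 + (-164)²) = √(-26543 + 26896) = √353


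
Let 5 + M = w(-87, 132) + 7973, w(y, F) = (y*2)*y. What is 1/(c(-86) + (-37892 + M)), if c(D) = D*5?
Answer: -1/15216 ≈ -6.5720e-5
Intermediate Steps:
w(y, F) = 2*y² (w(y, F) = (2*y)*y = 2*y²)
M = 23106 (M = -5 + (2*(-87)² + 7973) = -5 + (2*7569 + 7973) = -5 + (15138 + 7973) = -5 + 23111 = 23106)
c(D) = 5*D
1/(c(-86) + (-37892 + M)) = 1/(5*(-86) + (-37892 + 23106)) = 1/(-430 - 14786) = 1/(-15216) = -1/15216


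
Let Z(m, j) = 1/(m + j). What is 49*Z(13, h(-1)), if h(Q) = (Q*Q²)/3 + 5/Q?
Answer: 147/23 ≈ 6.3913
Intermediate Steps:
h(Q) = 5/Q + Q³/3 (h(Q) = Q³*(⅓) + 5/Q = Q³/3 + 5/Q = 5/Q + Q³/3)
Z(m, j) = 1/(j + m)
49*Z(13, h(-1)) = 49/((⅓)*(15 + (-1)⁴)/(-1) + 13) = 49/((⅓)*(-1)*(15 + 1) + 13) = 49/((⅓)*(-1)*16 + 13) = 49/(-16/3 + 13) = 49/(23/3) = 49*(3/23) = 147/23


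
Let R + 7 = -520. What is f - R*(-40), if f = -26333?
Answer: -47413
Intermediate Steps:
R = -527 (R = -7 - 520 = -527)
f - R*(-40) = -26333 - (-527)*(-40) = -26333 - 1*21080 = -26333 - 21080 = -47413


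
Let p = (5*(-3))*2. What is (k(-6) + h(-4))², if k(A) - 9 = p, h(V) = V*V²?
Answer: 7225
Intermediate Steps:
h(V) = V³
p = -30 (p = -15*2 = -30)
k(A) = -21 (k(A) = 9 - 30 = -21)
(k(-6) + h(-4))² = (-21 + (-4)³)² = (-21 - 64)² = (-85)² = 7225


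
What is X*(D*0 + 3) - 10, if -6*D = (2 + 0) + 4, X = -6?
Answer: -28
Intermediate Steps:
D = -1 (D = -((2 + 0) + 4)/6 = -(2 + 4)/6 = -1/6*6 = -1)
X*(D*0 + 3) - 10 = -6*(-1*0 + 3) - 10 = -6*(0 + 3) - 10 = -6*3 - 10 = -18 - 10 = -28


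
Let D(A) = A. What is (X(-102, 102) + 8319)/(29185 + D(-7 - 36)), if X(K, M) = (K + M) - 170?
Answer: 8149/29142 ≈ 0.27963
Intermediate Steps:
X(K, M) = -170 + K + M
(X(-102, 102) + 8319)/(29185 + D(-7 - 36)) = ((-170 - 102 + 102) + 8319)/(29185 + (-7 - 36)) = (-170 + 8319)/(29185 - 43) = 8149/29142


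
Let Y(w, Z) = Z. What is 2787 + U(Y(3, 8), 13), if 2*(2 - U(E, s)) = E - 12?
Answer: 2791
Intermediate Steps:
U(E, s) = 8 - E/2 (U(E, s) = 2 - (E - 12)/2 = 2 - (-12 + E)/2 = 2 + (6 - E/2) = 8 - E/2)
2787 + U(Y(3, 8), 13) = 2787 + (8 - ½*8) = 2787 + (8 - 4) = 2787 + 4 = 2791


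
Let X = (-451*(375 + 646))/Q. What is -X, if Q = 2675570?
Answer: 460471/2675570 ≈ 0.17210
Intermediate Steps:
X = -460471/2675570 (X = -451*(375 + 646)/2675570 = -451*1021*(1/2675570) = -460471*1/2675570 = -460471/2675570 ≈ -0.17210)
-X = -1*(-460471/2675570) = 460471/2675570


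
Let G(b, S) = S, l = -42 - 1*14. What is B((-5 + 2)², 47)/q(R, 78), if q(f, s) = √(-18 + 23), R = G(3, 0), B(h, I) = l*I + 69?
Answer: -2563*√5/5 ≈ -1146.2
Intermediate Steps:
l = -56 (l = -42 - 14 = -56)
B(h, I) = 69 - 56*I (B(h, I) = -56*I + 69 = 69 - 56*I)
R = 0
q(f, s) = √5
B((-5 + 2)², 47)/q(R, 78) = (69 - 56*47)/(√5) = (69 - 2632)*(√5/5) = -2563*√5/5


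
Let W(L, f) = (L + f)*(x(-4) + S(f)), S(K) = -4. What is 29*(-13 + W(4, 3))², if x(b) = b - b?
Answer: 48749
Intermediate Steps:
x(b) = 0
W(L, f) = -4*L - 4*f (W(L, f) = (L + f)*(0 - 4) = (L + f)*(-4) = -4*L - 4*f)
29*(-13 + W(4, 3))² = 29*(-13 + (-4*4 - 4*3))² = 29*(-13 + (-16 - 12))² = 29*(-13 - 28)² = 29*(-41)² = 29*1681 = 48749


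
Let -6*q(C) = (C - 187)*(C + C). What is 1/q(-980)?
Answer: -1/381220 ≈ -2.6232e-6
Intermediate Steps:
q(C) = -C*(-187 + C)/3 (q(C) = -(C - 187)*(C + C)/6 = -(-187 + C)*2*C/6 = -C*(-187 + C)/3)
1/q(-980) = 1/((⅓)*(-980)*(187 - 1*(-980))) = 1/((⅓)*(-980)*(187 + 980)) = 1/((⅓)*(-980)*1167) = 1/(-381220) = -1/381220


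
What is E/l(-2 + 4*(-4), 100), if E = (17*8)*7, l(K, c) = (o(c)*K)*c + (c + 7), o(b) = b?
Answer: -136/25699 ≈ -0.0052920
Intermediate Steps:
l(K, c) = 7 + c + K*c² (l(K, c) = (c*K)*c + (c + 7) = (K*c)*c + (7 + c) = K*c² + (7 + c) = 7 + c + K*c²)
E = 952 (E = 136*7 = 952)
E/l(-2 + 4*(-4), 100) = 952/(7 + 100 + (-2 + 4*(-4))*100²) = 952/(7 + 100 + (-2 - 16)*10000) = 952/(7 + 100 - 18*10000) = 952/(7 + 100 - 180000) = 952/(-179893) = 952*(-1/179893) = -136/25699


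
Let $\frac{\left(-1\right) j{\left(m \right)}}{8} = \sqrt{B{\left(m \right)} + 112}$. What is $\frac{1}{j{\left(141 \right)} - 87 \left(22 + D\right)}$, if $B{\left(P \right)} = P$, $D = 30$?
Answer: $- \frac{1131}{5112596} + \frac{\sqrt{253}}{2556298} \approx -0.000215$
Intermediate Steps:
$j{\left(m \right)} = - 8 \sqrt{112 + m}$ ($j{\left(m \right)} = - 8 \sqrt{m + 112} = - 8 \sqrt{112 + m}$)
$\frac{1}{j{\left(141 \right)} - 87 \left(22 + D\right)} = \frac{1}{- 8 \sqrt{112 + 141} - 87 \left(22 + 30\right)} = \frac{1}{- 8 \sqrt{253} - 4524} = \frac{1}{-4524 - 8 \sqrt{253}}$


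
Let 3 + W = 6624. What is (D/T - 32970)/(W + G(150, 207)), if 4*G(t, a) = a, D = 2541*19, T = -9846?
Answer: -30921038/6257133 ≈ -4.9417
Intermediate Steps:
W = 6621 (W = -3 + 6624 = 6621)
D = 48279
G(t, a) = a/4
(D/T - 32970)/(W + G(150, 207)) = (48279/(-9846) - 32970)/(6621 + (1/4)*207) = (48279*(-1/9846) - 32970)/(6621 + 207/4) = (-16093/3282 - 32970)/(26691/4) = -108223633/3282*4/26691 = -30921038/6257133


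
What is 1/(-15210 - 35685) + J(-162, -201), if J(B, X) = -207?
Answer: -10535266/50895 ≈ -207.00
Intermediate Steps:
1/(-15210 - 35685) + J(-162, -201) = 1/(-15210 - 35685) - 207 = 1/(-50895) - 207 = -1/50895 - 207 = -10535266/50895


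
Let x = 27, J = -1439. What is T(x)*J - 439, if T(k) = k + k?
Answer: -78145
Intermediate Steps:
T(k) = 2*k
T(x)*J - 439 = (2*27)*(-1439) - 439 = 54*(-1439) - 439 = -77706 - 439 = -78145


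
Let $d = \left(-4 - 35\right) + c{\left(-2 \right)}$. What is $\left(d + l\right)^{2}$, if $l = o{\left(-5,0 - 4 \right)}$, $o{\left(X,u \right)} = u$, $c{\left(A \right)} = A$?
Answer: $2025$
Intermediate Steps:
$d = -41$ ($d = \left(-4 - 35\right) - 2 = -39 - 2 = -41$)
$l = -4$ ($l = 0 - 4 = -4$)
$\left(d + l\right)^{2} = \left(-41 - 4\right)^{2} = \left(-45\right)^{2} = 2025$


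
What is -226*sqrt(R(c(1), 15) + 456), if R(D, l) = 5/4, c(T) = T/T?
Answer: -113*sqrt(1829) ≈ -4832.6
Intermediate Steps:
c(T) = 1
R(D, l) = 5/4 (R(D, l) = 5*(1/4) = 5/4)
-226*sqrt(R(c(1), 15) + 456) = -226*sqrt(5/4 + 456) = -113*sqrt(1829)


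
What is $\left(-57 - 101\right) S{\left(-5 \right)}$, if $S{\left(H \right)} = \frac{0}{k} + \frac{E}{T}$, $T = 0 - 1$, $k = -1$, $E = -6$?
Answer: $-948$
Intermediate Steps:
$T = -1$ ($T = 0 - 1 = -1$)
$S{\left(H \right)} = 6$ ($S{\left(H \right)} = \frac{0}{-1} - \frac{6}{-1} = 0 \left(-1\right) - -6 = 0 + 6 = 6$)
$\left(-57 - 101\right) S{\left(-5 \right)} = \left(-57 - 101\right) 6 = \left(-158\right) 6 = -948$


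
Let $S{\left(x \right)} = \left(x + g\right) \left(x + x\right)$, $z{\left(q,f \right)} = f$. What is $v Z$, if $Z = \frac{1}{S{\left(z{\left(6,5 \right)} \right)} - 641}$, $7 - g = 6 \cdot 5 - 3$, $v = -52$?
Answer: $\frac{52}{791} \approx 0.06574$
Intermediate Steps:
$g = -20$ ($g = 7 - \left(6 \cdot 5 - 3\right) = 7 - \left(30 - 3\right) = 7 - 27 = -20$)
$S{\left(x \right)} = 2 x \left(-20 + x\right)$ ($S{\left(x \right)} = \left(x - 20\right) \left(x + x\right) = \left(-20 + x\right) 2 x = 2 x \left(-20 + x\right)$)
$Z = - \frac{1}{791}$ ($Z = \frac{1}{2 \cdot 5 \left(-20 + 5\right) - 641} = \frac{1}{2 \cdot 5 \left(-15\right) - 641} = \frac{1}{-150 - 641} = \frac{1}{-791} = - \frac{1}{791} \approx -0.0012642$)
$v Z = \left(-52\right) \left(- \frac{1}{791}\right) = \frac{52}{791}$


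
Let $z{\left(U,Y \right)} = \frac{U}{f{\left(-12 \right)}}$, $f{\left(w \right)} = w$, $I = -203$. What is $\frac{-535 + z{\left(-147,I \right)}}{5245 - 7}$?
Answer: $- \frac{697}{6984} \approx -0.0998$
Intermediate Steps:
$z{\left(U,Y \right)} = - \frac{U}{12}$ ($z{\left(U,Y \right)} = \frac{U}{-12} = U \left(- \frac{1}{12}\right) = - \frac{U}{12}$)
$\frac{-535 + z{\left(-147,I \right)}}{5245 - 7} = \frac{-535 - - \frac{49}{4}}{5245 - 7} = \frac{-535 + \frac{49}{4}}{5238} = \left(- \frac{2091}{4}\right) \frac{1}{5238} = - \frac{697}{6984}$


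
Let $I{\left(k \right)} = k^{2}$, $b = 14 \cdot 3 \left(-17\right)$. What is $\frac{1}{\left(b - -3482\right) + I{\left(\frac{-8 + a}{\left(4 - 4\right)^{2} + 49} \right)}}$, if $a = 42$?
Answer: $\frac{2401}{6647124} \approx 0.00036121$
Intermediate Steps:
$b = -714$ ($b = 42 \left(-17\right) = -714$)
$\frac{1}{\left(b - -3482\right) + I{\left(\frac{-8 + a}{\left(4 - 4\right)^{2} + 49} \right)}} = \frac{1}{\left(-714 - -3482\right) + \left(\frac{-8 + 42}{\left(4 - 4\right)^{2} + 49}\right)^{2}} = \frac{1}{\left(-714 + 3482\right) + \left(\frac{34}{0^{2} + 49}\right)^{2}} = \frac{1}{2768 + \left(\frac{34}{0 + 49}\right)^{2}} = \frac{1}{2768 + \left(\frac{34}{49}\right)^{2}} = \frac{1}{2768 + \frac{1156}{2401}} = \frac{1}{\frac{6647124}{2401}} = \frac{2401}{6647124}$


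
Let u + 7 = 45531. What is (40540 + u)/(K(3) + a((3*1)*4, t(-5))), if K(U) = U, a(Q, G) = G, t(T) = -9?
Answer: -14344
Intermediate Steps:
u = 45524 (u = -7 + 45531 = 45524)
(40540 + u)/(K(3) + a((3*1)*4, t(-5))) = (40540 + 45524)/(3 - 9) = 86064/(-6) = 86064*(-⅙) = -14344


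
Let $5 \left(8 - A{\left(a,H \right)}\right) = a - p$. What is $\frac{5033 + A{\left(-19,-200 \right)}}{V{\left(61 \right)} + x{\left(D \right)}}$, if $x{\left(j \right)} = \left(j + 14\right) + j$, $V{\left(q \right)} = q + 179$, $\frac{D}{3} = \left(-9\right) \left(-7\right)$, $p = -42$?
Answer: $\frac{12591}{1580} \approx 7.969$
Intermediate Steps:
$A{\left(a,H \right)} = - \frac{2}{5} - \frac{a}{5}$ ($A{\left(a,H \right)} = 8 - \frac{a - -42}{5} = 8 - \frac{a + 42}{5} = 8 - \frac{42 + a}{5} = 8 - \left(\frac{42}{5} + \frac{a}{5}\right) = - \frac{2}{5} - \frac{a}{5}$)
$D = 189$ ($D = 3 \left(\left(-9\right) \left(-7\right)\right) = 3 \cdot 63 = 189$)
$V{\left(q \right)} = 179 + q$
$x{\left(j \right)} = 14 + 2 j$ ($x{\left(j \right)} = \left(14 + j\right) + j = 14 + 2 j$)
$\frac{5033 + A{\left(-19,-200 \right)}}{V{\left(61 \right)} + x{\left(D \right)}} = \frac{5033 - - \frac{17}{5}}{\left(179 + 61\right) + \left(14 + 2 \cdot 189\right)} = \frac{5033 + \left(- \frac{2}{5} + \frac{19}{5}\right)}{240 + \left(14 + 378\right)} = \frac{5033 + \frac{17}{5}}{240 + 392} = \frac{25182}{5 \cdot 632} = \frac{25182}{5} \cdot \frac{1}{632} = \frac{12591}{1580}$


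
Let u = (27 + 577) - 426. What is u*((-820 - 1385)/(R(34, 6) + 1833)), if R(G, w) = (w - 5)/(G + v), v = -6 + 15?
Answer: -241101/1126 ≈ -214.12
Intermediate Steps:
v = 9
u = 178 (u = 604 - 426 = 178)
R(G, w) = (-5 + w)/(9 + G) (R(G, w) = (w - 5)/(G + 9) = (-5 + w)/(9 + G))
u*((-820 - 1385)/(R(34, 6) + 1833)) = 178*((-820 - 1385)/((-5 + 6)/(9 + 34) + 1833)) = 178*(-2205/(1/43 + 1833)) = 178*(-2205/78820/43) = 178*(-2205*43/78820) = 178*(-2709/2252) = -241101/1126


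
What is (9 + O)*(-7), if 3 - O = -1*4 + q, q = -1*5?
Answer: -147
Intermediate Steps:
q = -5
O = 12 (O = 3 - (-1*4 - 5) = 3 - (-4 - 5) = 3 - 1*(-9) = 3 + 9 = 12)
(9 + O)*(-7) = (9 + 12)*(-7) = 21*(-7) = -147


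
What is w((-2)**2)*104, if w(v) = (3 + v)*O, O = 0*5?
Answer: 0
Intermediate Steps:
O = 0
w(v) = 0 (w(v) = (3 + v)*0 = 0)
w((-2)**2)*104 = 0*104 = 0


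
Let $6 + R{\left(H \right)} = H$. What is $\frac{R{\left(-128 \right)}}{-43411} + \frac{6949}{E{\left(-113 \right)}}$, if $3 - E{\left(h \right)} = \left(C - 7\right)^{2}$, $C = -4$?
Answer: $- \frac{301647227}{5122498} \approx -58.887$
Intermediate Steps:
$E{\left(h \right)} = -118$ ($E{\left(h \right)} = 3 - \left(-4 - 7\right)^{2} = 3 - \left(-11\right)^{2} = 3 - 121 = -118$)
$R{\left(H \right)} = -6 + H$
$\frac{R{\left(-128 \right)}}{-43411} + \frac{6949}{E{\left(-113 \right)}} = \frac{-6 - 128}{-43411} + \frac{6949}{-118} = \left(-134\right) \left(- \frac{1}{43411}\right) + 6949 \left(- \frac{1}{118}\right) = \frac{134}{43411} - \frac{6949}{118} = - \frac{301647227}{5122498}$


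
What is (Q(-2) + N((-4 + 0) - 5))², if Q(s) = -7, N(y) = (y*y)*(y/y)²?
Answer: 5476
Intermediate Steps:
N(y) = y² (N(y) = y²*1² = y²*1 = y²)
(Q(-2) + N((-4 + 0) - 5))² = (-7 + ((-4 + 0) - 5)²)² = (-7 + (-4 - 5)²)² = (-7 + (-9)²)² = (-7 + 81)² = 74² = 5476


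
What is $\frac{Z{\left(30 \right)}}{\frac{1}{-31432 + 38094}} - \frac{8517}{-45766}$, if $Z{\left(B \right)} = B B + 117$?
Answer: $\frac{310076283081}{45766} \approx 6.7753 \cdot 10^{6}$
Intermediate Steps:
$Z{\left(B \right)} = 117 + B^{2}$ ($Z{\left(B \right)} = B^{2} + 117 = 117 + B^{2}$)
$\frac{Z{\left(30 \right)}}{\frac{1}{-31432 + 38094}} - \frac{8517}{-45766} = \frac{117 + 30^{2}}{\frac{1}{-31432 + 38094}} - \frac{8517}{-45766} = \frac{117 + 900}{\frac{1}{6662}} - - \frac{8517}{45766} = 1017 \frac{1}{\frac{1}{6662}} + \frac{8517}{45766} = 1017 \cdot 6662 + \frac{8517}{45766} = 6775254 + \frac{8517}{45766} = \frac{310076283081}{45766}$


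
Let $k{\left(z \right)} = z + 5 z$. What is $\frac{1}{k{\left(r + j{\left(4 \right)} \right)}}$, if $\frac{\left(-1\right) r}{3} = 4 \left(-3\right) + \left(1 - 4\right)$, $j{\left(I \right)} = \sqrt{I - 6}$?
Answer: $\frac{15}{4054} - \frac{i \sqrt{2}}{12162} \approx 0.0037 - 0.00011628 i$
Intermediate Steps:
$j{\left(I \right)} = \sqrt{-6 + I}$
$r = 45$ ($r = - 3 \left(4 \left(-3\right) + \left(1 - 4\right)\right) = - 3 \left(-12 - 3\right) = \left(-3\right) \left(-15\right) = 45$)
$k{\left(z \right)} = 6 z$
$\frac{1}{k{\left(r + j{\left(4 \right)} \right)}} = \frac{1}{6 \left(45 + \sqrt{-6 + 4}\right)} = \frac{1}{6 \left(45 + \sqrt{-2}\right)} = \frac{1}{6 \left(45 + i \sqrt{2}\right)} = \frac{1}{270 + 6 i \sqrt{2}}$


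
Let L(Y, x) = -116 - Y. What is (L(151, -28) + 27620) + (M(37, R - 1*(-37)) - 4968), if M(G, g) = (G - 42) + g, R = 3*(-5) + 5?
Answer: 22407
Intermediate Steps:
R = -10 (R = -15 + 5 = -10)
M(G, g) = -42 + G + g (M(G, g) = (-42 + G) + g = -42 + G + g)
(L(151, -28) + 27620) + (M(37, R - 1*(-37)) - 4968) = ((-116 - 1*151) + 27620) + ((-42 + 37 + (-10 - 1*(-37))) - 4968) = ((-116 - 151) + 27620) + ((-42 + 37 + (-10 + 37)) - 4968) = (-267 + 27620) + ((-42 + 37 + 27) - 4968) = 27353 + (22 - 4968) = 27353 - 4946 = 22407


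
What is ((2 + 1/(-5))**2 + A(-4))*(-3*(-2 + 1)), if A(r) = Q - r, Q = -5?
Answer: 168/25 ≈ 6.7200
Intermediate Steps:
A(r) = -5 - r
((2 + 1/(-5))**2 + A(-4))*(-3*(-2 + 1)) = ((2 + 1/(-5))**2 + (-5 - 1*(-4)))*(-3*(-2 + 1)) = ((2 - 1/5)**2 + (-5 + 4))*(-3*(-1)) = ((9/5)**2 - 1)*3 = (81/25 - 1)*3 = (56/25)*3 = 168/25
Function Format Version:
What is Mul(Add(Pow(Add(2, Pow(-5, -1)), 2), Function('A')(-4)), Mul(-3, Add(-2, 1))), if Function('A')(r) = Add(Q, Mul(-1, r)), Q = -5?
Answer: Rational(168, 25) ≈ 6.7200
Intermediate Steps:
Function('A')(r) = Add(-5, Mul(-1, r))
Mul(Add(Pow(Add(2, Pow(-5, -1)), 2), Function('A')(-4)), Mul(-3, Add(-2, 1))) = Mul(Add(Pow(Add(2, Pow(-5, -1)), 2), Add(-5, Mul(-1, -4))), Mul(-3, Add(-2, 1))) = Mul(Add(Pow(Add(2, Rational(-1, 5)), 2), Add(-5, 4)), Mul(-3, -1)) = Mul(Add(Pow(Rational(9, 5), 2), -1), 3) = Mul(Add(Rational(81, 25), -1), 3) = Mul(Rational(56, 25), 3) = Rational(168, 25)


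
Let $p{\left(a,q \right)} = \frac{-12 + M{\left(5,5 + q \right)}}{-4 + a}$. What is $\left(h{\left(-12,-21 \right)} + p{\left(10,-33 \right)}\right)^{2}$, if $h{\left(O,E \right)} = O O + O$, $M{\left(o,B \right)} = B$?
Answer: $\frac{141376}{9} \approx 15708.0$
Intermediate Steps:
$h{\left(O,E \right)} = O + O^{2}$ ($h{\left(O,E \right)} = O^{2} + O = O + O^{2}$)
$p{\left(a,q \right)} = \frac{-7 + q}{-4 + a}$ ($p{\left(a,q \right)} = \frac{-12 + \left(5 + q\right)}{-4 + a} = \frac{-7 + q}{-4 + a}$)
$\left(h{\left(-12,-21 \right)} + p{\left(10,-33 \right)}\right)^{2} = \left(- 12 \left(1 - 12\right) + \frac{-7 - 33}{-4 + 10}\right)^{2} = \left(\left(-12\right) \left(-11\right) + \frac{1}{6} \left(-40\right)\right)^{2} = \left(132 + \frac{1}{6} \left(-40\right)\right)^{2} = \left(132 - \frac{20}{3}\right)^{2} = \left(\frac{376}{3}\right)^{2} = \frac{141376}{9}$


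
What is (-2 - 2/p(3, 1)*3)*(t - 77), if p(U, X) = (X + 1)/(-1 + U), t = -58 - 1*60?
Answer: 1560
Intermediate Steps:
t = -118 (t = -58 - 60 = -118)
p(U, X) = (1 + X)/(-1 + U)
(-2 - 2/p(3, 1)*3)*(t - 77) = (-2 - 2*(-1 + 3)/(1 + 1)*3)*(-118 - 77) = (-2 - 2/1*3)*(-195) = (-2 - 2*1*3)*(-195) = (-2 - 2*3)*(-195) = (-2 - 6)*(-195) = -8*(-195) = 1560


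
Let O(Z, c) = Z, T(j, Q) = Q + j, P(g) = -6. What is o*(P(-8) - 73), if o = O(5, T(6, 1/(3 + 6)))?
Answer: -395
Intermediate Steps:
o = 5
o*(P(-8) - 73) = 5*(-6 - 73) = 5*(-79) = -395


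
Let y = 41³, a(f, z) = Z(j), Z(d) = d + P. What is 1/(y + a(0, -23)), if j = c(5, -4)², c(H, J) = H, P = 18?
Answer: 1/68964 ≈ 1.4500e-5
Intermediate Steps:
j = 25 (j = 5² = 25)
Z(d) = 18 + d (Z(d) = d + 18 = 18 + d)
a(f, z) = 43 (a(f, z) = 18 + 25 = 43)
y = 68921
1/(y + a(0, -23)) = 1/(68921 + 43) = 1/68964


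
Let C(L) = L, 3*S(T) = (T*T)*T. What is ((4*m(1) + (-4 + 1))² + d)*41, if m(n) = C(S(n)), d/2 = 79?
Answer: 59327/9 ≈ 6591.9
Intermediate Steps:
d = 158 (d = 2*79 = 158)
S(T) = T³/3 (S(T) = ((T*T)*T)/3 = (T²*T)/3 = T³/3)
m(n) = n³/3
((4*m(1) + (-4 + 1))² + d)*41 = ((4*((⅓)*1³) + (-4 + 1))² + 158)*41 = ((4*((⅓)*1) - 3)² + 158)*41 = ((4*(⅓) - 3)² + 158)*41 = ((4/3 - 3)² + 158)*41 = ((-5/3)² + 158)*41 = (25/9 + 158)*41 = (1447/9)*41 = 59327/9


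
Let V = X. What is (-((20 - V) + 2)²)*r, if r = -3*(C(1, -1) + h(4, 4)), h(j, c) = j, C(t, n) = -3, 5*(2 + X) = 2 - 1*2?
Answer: 1728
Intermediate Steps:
X = -2 (X = -2 + (2 - 1*2)/5 = -2 + (2 - 2)/5 = -2 + (⅕)*0 = -2 + 0 = -2)
V = -2
r = -3 (r = -3*(-3 + 4) = -3*1 = -3)
(-((20 - V) + 2)²)*r = -((20 - 1*(-2)) + 2)²*(-3) = -((20 + 2) + 2)²*(-3) = -(22 + 2)²*(-3) = -1*24²*(-3) = -1*576*(-3) = -576*(-3) = 1728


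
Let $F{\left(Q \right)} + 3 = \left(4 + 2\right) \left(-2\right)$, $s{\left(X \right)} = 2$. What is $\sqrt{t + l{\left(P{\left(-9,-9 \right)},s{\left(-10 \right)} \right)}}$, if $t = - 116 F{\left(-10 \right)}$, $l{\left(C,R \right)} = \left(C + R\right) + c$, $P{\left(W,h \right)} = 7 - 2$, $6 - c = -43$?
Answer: $2 \sqrt{449} \approx 42.379$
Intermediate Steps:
$c = 49$ ($c = 6 - -43 = 6 + 43 = 49$)
$F{\left(Q \right)} = -15$ ($F{\left(Q \right)} = -3 + \left(4 + 2\right) \left(-2\right) = -3 + 6 \left(-2\right) = -3 - 12 = -15$)
$P{\left(W,h \right)} = 5$ ($P{\left(W,h \right)} = 7 - 2 = 5$)
$l{\left(C,R \right)} = 49 + C + R$ ($l{\left(C,R \right)} = \left(C + R\right) + 49 = 49 + C + R$)
$t = 1740$ ($t = \left(-116\right) \left(-15\right) = 1740$)
$\sqrt{t + l{\left(P{\left(-9,-9 \right)},s{\left(-10 \right)} \right)}} = \sqrt{1740 + \left(49 + 5 + 2\right)} = \sqrt{1740 + 56} = \sqrt{1796} = 2 \sqrt{449}$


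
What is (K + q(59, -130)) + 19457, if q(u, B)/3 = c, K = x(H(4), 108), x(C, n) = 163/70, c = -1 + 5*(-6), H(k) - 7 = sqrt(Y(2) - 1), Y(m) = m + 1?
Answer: 1355643/70 ≈ 19366.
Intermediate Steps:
Y(m) = 1 + m
H(k) = 7 + sqrt(2) (H(k) = 7 + sqrt((1 + 2) - 1) = 7 + sqrt(3 - 1) = 7 + sqrt(2))
c = -31 (c = -1 - 30 = -31)
x(C, n) = 163/70 (x(C, n) = 163*(1/70) = 163/70)
K = 163/70 ≈ 2.3286
q(u, B) = -93 (q(u, B) = 3*(-31) = -93)
(K + q(59, -130)) + 19457 = (163/70 - 93) + 19457 = -6347/70 + 19457 = 1355643/70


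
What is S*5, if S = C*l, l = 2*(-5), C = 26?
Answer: -1300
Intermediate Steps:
l = -10
S = -260 (S = 26*(-10) = -260)
S*5 = -260*5 = -1300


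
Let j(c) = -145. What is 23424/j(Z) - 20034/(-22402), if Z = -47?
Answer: -260919759/1624145 ≈ -160.65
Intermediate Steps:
23424/j(Z) - 20034/(-22402) = 23424/(-145) - 20034/(-22402) = 23424*(-1/145) - 20034*(-1/22402) = -23424/145 + 10017/11201 = -260919759/1624145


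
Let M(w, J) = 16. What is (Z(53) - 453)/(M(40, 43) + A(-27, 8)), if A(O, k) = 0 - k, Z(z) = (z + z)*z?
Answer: 5165/8 ≈ 645.63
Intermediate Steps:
Z(z) = 2*z**2 (Z(z) = (2*z)*z = 2*z**2)
A(O, k) = -k
(Z(53) - 453)/(M(40, 43) + A(-27, 8)) = (2*53**2 - 453)/(16 - 1*8) = (2*2809 - 453)/(16 - 8) = (5618 - 453)/8 = 5165*(1/8) = 5165/8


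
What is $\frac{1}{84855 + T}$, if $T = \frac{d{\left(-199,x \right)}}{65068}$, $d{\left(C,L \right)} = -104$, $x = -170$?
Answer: $\frac{16267}{1380336259} \approx 1.1785 \cdot 10^{-5}$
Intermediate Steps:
$T = - \frac{26}{16267}$ ($T = - \frac{104}{65068} = \left(-104\right) \frac{1}{65068} = - \frac{26}{16267} \approx -0.0015983$)
$\frac{1}{84855 + T} = \frac{1}{84855 - \frac{26}{16267}} = \frac{1}{\frac{1380336259}{16267}} = \frac{16267}{1380336259}$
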